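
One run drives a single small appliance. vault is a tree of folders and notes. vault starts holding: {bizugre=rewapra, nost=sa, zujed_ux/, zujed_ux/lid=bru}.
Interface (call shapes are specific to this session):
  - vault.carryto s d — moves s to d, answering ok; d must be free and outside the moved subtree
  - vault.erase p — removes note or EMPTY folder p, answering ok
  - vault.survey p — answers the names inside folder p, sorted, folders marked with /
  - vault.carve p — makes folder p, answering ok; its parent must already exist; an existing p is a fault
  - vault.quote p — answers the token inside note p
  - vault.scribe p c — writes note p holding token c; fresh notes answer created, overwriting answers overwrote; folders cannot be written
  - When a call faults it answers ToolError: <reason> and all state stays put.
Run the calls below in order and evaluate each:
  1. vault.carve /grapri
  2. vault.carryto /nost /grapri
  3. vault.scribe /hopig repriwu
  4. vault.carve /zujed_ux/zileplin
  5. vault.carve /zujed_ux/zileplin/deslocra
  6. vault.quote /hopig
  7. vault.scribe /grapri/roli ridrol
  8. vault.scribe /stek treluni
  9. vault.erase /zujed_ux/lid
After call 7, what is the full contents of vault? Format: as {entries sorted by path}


Answer: {bizugre=rewapra, grapri/, grapri/roli=ridrol, hopig=repriwu, nost=sa, zujed_ux/, zujed_ux/lid=bru, zujed_ux/zileplin/, zujed_ux/zileplin/deslocra/}

Derivation:
→ vault.carve(/grapri)
← ok
→ vault.carryto(/nost, /grapri)
← ToolError: exists
→ vault.scribe(/hopig, repriwu)
← created
→ vault.carve(/zujed_ux/zileplin)
← ok
→ vault.carve(/zujed_ux/zileplin/deslocra)
← ok
→ vault.quote(/hopig)
← repriwu
→ vault.scribe(/grapri/roli, ridrol)
← created
→ vault.scribe(/stek, treluni)
← created
→ vault.erase(/zujed_ux/lid)
← ok


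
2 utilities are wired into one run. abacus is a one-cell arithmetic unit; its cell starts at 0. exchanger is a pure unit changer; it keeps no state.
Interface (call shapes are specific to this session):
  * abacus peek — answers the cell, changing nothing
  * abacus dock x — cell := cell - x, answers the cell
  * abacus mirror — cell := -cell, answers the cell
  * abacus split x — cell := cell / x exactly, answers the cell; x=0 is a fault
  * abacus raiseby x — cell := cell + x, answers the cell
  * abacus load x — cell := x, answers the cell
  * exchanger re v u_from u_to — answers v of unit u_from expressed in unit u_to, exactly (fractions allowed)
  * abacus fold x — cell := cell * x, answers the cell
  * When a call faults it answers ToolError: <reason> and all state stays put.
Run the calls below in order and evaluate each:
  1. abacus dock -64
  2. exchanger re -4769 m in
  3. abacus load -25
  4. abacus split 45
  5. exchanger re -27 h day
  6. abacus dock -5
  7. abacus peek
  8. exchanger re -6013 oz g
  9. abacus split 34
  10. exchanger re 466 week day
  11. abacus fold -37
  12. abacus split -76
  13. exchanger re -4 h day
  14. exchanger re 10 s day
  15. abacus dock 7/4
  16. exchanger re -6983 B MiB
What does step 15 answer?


Answer: -19609/11628

Derivation:
Step: abacus dock[-64]
Result: 64
Step: exchanger re[-4769; m; in]
Result: -23845000/127
Step: abacus load[-25]
Result: -25
Step: abacus split[45]
Result: -5/9
Step: exchanger re[-27; h; day]
Result: -9/8
Step: abacus dock[-5]
Result: 40/9
Step: abacus peek[]
Result: 40/9
Step: exchanger re[-6013; oz; g]
Result: -272745092081/1600000
Step: abacus split[34]
Result: 20/153
Step: exchanger re[466; week; day]
Result: 3262
Step: abacus fold[-37]
Result: -740/153
Step: abacus split[-76]
Result: 185/2907
Step: exchanger re[-4; h; day]
Result: -1/6
Step: exchanger re[10; s; day]
Result: 1/8640
Step: abacus dock[7/4]
Result: -19609/11628
Step: exchanger re[-6983; B; MiB]
Result: -6983/1048576


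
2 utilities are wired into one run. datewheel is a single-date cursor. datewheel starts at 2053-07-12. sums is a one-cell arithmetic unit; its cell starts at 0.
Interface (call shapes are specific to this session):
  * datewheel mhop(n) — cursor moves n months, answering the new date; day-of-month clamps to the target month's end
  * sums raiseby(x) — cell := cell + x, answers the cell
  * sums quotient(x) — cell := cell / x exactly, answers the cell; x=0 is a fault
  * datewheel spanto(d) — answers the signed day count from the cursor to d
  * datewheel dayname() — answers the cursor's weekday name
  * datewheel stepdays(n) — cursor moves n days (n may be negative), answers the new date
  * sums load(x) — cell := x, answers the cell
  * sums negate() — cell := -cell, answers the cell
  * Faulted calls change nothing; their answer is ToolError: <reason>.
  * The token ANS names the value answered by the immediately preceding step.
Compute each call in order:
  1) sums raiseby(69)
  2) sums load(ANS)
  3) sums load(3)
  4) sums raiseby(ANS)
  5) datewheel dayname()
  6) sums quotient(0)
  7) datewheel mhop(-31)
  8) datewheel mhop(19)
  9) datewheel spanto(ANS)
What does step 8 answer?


Answer: 2052-07-12

Derivation:
-- sums raiseby(x=69) == 69
-- sums load(x=ANS) == 69
-- sums load(x=3) == 3
-- sums raiseby(x=ANS) == 6
-- datewheel dayname() == Saturday
-- sums quotient(x=0) == ToolError: division by zero
-- datewheel mhop(n=-31) == 2050-12-12
-- datewheel mhop(n=19) == 2052-07-12
-- datewheel spanto(d=ANS) == 0


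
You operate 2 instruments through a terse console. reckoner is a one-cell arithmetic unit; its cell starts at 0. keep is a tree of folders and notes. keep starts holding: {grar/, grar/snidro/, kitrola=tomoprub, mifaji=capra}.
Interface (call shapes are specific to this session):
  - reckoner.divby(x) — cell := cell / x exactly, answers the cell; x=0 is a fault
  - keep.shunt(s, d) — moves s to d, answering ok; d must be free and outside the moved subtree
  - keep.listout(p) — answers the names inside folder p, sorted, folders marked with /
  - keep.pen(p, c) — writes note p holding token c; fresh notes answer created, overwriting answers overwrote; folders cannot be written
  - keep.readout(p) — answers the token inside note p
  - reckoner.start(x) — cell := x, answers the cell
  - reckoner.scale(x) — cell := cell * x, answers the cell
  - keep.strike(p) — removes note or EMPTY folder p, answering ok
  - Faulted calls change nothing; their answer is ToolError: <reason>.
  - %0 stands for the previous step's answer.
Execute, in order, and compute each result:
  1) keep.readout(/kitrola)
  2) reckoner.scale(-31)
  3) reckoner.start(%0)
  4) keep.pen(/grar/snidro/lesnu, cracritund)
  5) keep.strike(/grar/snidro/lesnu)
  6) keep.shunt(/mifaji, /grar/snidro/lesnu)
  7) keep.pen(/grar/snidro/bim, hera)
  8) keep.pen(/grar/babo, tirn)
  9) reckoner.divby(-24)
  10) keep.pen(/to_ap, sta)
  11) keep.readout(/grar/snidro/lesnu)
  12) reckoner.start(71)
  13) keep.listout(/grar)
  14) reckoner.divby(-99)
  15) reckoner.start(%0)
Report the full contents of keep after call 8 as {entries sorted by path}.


==> readout(/kitrola)
<== tomoprub
==> scale(-31)
<== 0
==> start(%0)
<== 0
==> pen(/grar/snidro/lesnu, cracritund)
<== created
==> strike(/grar/snidro/lesnu)
<== ok
==> shunt(/mifaji, /grar/snidro/lesnu)
<== ok
==> pen(/grar/snidro/bim, hera)
<== created
==> pen(/grar/babo, tirn)
<== created
==> divby(-24)
<== 0
==> pen(/to_ap, sta)
<== created
==> readout(/grar/snidro/lesnu)
<== capra
==> start(71)
<== 71
==> listout(/grar)
<== [babo, snidro/]
==> divby(-99)
<== -71/99
==> start(%0)
<== -71/99

Answer: {grar/, grar/babo=tirn, grar/snidro/, grar/snidro/bim=hera, grar/snidro/lesnu=capra, kitrola=tomoprub}


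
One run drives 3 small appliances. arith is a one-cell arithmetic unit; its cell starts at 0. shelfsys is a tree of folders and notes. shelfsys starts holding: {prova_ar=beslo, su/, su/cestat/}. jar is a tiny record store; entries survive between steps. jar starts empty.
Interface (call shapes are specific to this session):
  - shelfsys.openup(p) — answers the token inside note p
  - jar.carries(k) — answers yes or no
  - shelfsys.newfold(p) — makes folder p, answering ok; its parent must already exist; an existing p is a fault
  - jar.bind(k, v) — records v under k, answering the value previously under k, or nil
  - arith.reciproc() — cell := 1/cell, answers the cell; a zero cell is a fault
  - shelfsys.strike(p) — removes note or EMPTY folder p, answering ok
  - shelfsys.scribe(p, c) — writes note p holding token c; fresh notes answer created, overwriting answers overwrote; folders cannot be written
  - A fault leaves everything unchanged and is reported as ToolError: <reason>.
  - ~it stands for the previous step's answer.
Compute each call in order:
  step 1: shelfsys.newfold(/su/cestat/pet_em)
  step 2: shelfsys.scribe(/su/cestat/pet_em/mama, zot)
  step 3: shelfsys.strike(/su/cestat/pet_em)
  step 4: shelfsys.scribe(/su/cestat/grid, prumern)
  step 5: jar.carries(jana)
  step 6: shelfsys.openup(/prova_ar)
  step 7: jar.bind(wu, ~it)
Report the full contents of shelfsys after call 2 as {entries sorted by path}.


==> shelfsys.newfold(p: /su/cestat/pet_em)
<== ok
==> shelfsys.scribe(p: /su/cestat/pet_em/mama, c: zot)
<== created
==> shelfsys.strike(p: /su/cestat/pet_em)
<== ToolError: not empty
==> shelfsys.scribe(p: /su/cestat/grid, c: prumern)
<== created
==> jar.carries(k: jana)
<== no
==> shelfsys.openup(p: /prova_ar)
<== beslo
==> jar.bind(k: wu, v: ~it)
<== nil

Answer: {prova_ar=beslo, su/, su/cestat/, su/cestat/pet_em/, su/cestat/pet_em/mama=zot}


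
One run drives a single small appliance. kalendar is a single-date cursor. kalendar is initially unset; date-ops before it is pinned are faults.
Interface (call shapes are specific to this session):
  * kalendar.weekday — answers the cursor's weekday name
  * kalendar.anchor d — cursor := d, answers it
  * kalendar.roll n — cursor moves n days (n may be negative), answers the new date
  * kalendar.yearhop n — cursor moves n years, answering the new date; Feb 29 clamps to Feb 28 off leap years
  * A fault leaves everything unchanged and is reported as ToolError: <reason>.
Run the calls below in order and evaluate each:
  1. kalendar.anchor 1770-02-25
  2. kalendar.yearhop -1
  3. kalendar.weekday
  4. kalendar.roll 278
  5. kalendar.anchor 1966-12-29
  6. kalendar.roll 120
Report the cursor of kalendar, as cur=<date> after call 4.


Answer: cur=1769-11-30

Derivation:
Act: anchor[d→1770-02-25]
Obs: 1770-02-25
Act: yearhop[n→-1]
Obs: 1769-02-25
Act: weekday[]
Obs: Saturday
Act: roll[n→278]
Obs: 1769-11-30
Act: anchor[d→1966-12-29]
Obs: 1966-12-29
Act: roll[n→120]
Obs: 1967-04-28


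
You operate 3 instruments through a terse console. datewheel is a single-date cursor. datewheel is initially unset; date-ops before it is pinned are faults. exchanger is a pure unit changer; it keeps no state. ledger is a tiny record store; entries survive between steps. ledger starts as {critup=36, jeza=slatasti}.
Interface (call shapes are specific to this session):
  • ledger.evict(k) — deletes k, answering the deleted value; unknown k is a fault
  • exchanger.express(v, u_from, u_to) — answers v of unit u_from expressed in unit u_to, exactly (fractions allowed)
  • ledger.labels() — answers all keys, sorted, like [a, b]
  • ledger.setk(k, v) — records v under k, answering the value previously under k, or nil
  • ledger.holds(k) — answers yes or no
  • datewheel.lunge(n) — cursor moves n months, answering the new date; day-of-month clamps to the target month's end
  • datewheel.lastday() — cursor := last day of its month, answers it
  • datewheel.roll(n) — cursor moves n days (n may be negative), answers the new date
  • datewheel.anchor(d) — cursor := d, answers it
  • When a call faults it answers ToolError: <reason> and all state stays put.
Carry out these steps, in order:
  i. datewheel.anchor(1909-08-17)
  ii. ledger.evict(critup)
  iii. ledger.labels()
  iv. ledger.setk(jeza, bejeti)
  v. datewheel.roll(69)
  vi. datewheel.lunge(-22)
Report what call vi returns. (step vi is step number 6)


Answer: 1907-12-25

Derivation:
-- 1. datewheel.anchor(d: 1909-08-17) -> 1909-08-17
-- 2. ledger.evict(k: critup) -> 36
-- 3. ledger.labels() -> [jeza]
-- 4. ledger.setk(k: jeza, v: bejeti) -> slatasti
-- 5. datewheel.roll(n: 69) -> 1909-10-25
-- 6. datewheel.lunge(n: -22) -> 1907-12-25


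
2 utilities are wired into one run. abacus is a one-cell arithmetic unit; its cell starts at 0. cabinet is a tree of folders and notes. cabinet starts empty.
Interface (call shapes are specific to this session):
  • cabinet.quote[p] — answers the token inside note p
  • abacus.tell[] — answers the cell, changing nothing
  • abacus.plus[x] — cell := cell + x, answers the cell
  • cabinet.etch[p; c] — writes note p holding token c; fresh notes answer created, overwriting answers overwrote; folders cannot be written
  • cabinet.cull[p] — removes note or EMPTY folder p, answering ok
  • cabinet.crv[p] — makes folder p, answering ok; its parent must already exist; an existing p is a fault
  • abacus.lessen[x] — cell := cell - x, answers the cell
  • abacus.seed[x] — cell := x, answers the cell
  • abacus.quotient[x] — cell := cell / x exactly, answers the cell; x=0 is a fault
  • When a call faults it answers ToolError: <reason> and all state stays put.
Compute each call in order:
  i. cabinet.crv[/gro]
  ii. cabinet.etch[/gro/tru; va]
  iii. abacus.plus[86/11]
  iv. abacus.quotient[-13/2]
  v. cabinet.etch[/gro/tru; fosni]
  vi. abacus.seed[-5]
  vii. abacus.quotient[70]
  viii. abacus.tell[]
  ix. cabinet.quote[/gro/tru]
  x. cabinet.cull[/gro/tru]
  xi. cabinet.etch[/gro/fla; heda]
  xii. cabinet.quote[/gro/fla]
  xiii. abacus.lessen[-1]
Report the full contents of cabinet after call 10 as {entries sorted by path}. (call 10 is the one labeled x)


·→ cabinet.crv(p=/gro)
·← ok
·→ cabinet.etch(p=/gro/tru, c=va)
·← created
·→ abacus.plus(x=86/11)
·← 86/11
·→ abacus.quotient(x=-13/2)
·← -172/143
·→ cabinet.etch(p=/gro/tru, c=fosni)
·← overwrote
·→ abacus.seed(x=-5)
·← -5
·→ abacus.quotient(x=70)
·← -1/14
·→ abacus.tell()
·← -1/14
·→ cabinet.quote(p=/gro/tru)
·← fosni
·→ cabinet.cull(p=/gro/tru)
·← ok
·→ cabinet.etch(p=/gro/fla, c=heda)
·← created
·→ cabinet.quote(p=/gro/fla)
·← heda
·→ abacus.lessen(x=-1)
·← 13/14

Answer: {gro/}


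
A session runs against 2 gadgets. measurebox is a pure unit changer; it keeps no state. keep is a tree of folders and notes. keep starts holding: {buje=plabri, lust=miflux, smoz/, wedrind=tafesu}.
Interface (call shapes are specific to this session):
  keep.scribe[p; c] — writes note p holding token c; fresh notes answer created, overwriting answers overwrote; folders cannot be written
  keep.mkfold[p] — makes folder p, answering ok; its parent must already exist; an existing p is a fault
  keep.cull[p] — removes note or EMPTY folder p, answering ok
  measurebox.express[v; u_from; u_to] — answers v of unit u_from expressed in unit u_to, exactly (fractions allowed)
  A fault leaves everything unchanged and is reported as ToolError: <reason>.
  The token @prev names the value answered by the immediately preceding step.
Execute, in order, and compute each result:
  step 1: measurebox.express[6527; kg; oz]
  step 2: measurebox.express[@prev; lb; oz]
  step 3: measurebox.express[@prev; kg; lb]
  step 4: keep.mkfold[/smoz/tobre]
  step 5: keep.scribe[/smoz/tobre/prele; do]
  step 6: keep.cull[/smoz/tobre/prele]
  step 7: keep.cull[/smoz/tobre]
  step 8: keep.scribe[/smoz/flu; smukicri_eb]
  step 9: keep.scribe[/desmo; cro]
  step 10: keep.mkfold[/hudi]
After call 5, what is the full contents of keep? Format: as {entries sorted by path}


Calling measurebox.express using v=6527, u_from=kg, u_to=oz, and see 10443200000000/45359237.
Invoking measurebox.express using v=@prev, u_from=lb, u_to=oz, — result: 167091200000000/45359237.
Invoking measurebox.express using v=@prev, u_from=kg, u_to=lb, giving 16709120000000000000000/2057460381222169.
I use keep.mkfold using p=/smoz/tobre, → ok.
I call keep.scribe using p=/smoz/tobre/prele, c=do, giving created.
Next I call keep.cull using p=/smoz/tobre/prele, and observe ok.
Using keep.cull using p=/smoz/tobre: ok.
I try keep.scribe using p=/smoz/flu, c=smukicri_eb, and see created.
Now I run keep.scribe using p=/desmo, c=cro, — result: created.
Using keep.mkfold using p=/hudi, giving ok.

Answer: {buje=plabri, lust=miflux, smoz/, smoz/tobre/, smoz/tobre/prele=do, wedrind=tafesu}


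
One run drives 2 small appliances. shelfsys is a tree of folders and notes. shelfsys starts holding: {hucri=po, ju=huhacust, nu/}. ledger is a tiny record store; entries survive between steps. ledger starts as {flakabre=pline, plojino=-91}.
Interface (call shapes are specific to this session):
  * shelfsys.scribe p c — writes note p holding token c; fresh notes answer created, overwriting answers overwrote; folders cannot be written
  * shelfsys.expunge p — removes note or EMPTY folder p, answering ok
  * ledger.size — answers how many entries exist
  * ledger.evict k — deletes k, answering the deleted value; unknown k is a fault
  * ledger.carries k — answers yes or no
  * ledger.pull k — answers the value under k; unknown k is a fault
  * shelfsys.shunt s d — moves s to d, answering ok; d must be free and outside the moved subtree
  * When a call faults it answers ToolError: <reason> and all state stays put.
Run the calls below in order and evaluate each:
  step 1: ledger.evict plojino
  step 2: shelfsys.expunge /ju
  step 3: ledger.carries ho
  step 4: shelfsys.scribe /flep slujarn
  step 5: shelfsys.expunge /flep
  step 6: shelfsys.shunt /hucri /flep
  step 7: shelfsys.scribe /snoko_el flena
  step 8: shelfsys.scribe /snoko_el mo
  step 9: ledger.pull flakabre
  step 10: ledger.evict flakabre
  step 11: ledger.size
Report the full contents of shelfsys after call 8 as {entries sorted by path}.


Answer: {flep=po, nu/, snoko_el=mo}

Derivation:
Act: ledger.evict[k: plojino]
Obs: -91
Act: shelfsys.expunge[p: /ju]
Obs: ok
Act: ledger.carries[k: ho]
Obs: no
Act: shelfsys.scribe[p: /flep; c: slujarn]
Obs: created
Act: shelfsys.expunge[p: /flep]
Obs: ok
Act: shelfsys.shunt[s: /hucri; d: /flep]
Obs: ok
Act: shelfsys.scribe[p: /snoko_el; c: flena]
Obs: created
Act: shelfsys.scribe[p: /snoko_el; c: mo]
Obs: overwrote
Act: ledger.pull[k: flakabre]
Obs: pline
Act: ledger.evict[k: flakabre]
Obs: pline
Act: ledger.size[]
Obs: 0


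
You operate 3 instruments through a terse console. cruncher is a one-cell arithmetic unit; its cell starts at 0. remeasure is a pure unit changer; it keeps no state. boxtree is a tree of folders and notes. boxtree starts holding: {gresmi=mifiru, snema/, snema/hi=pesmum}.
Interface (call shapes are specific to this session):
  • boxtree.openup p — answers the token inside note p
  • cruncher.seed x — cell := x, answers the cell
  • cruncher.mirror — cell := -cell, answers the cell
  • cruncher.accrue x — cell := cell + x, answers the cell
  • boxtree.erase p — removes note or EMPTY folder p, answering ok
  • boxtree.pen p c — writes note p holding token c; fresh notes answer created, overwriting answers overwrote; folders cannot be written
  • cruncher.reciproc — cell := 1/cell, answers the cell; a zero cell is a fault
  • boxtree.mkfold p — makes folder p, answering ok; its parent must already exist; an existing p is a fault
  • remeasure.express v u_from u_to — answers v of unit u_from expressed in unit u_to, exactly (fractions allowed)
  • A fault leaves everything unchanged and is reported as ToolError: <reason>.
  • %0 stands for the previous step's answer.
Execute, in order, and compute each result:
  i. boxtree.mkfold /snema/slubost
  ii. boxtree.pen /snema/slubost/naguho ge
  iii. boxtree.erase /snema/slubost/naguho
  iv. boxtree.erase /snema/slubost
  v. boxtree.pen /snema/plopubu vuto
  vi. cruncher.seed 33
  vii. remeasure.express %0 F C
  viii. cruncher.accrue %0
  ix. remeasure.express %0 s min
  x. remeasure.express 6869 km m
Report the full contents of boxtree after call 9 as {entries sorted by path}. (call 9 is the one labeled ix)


Answer: {gresmi=mifiru, snema/, snema/hi=pesmum, snema/plopubu=vuto}

Derivation:
CALL boxtree.mkfold[p→/snema/slubost]
RET  ok
CALL boxtree.pen[p→/snema/slubost/naguho; c→ge]
RET  created
CALL boxtree.erase[p→/snema/slubost/naguho]
RET  ok
CALL boxtree.erase[p→/snema/slubost]
RET  ok
CALL boxtree.pen[p→/snema/plopubu; c→vuto]
RET  created
CALL cruncher.seed[x→33]
RET  33
CALL remeasure.express[v→%0; u_from→F; u_to→C]
RET  5/9
CALL cruncher.accrue[x→%0]
RET  302/9
CALL remeasure.express[v→%0; u_from→s; u_to→min]
RET  151/270
CALL remeasure.express[v→6869; u_from→km; u_to→m]
RET  6869000


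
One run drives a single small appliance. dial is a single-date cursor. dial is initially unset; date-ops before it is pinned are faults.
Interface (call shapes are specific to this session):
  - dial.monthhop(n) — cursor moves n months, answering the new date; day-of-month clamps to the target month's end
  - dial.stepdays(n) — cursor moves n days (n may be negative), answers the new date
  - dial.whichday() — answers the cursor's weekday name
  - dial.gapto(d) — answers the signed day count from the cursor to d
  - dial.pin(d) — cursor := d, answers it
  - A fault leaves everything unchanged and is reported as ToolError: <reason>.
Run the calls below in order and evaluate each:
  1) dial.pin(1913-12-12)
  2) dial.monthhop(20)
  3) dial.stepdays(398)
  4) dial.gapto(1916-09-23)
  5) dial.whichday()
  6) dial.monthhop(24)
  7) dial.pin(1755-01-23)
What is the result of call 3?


Do: dial.pin[d→1913-12-12]
See: 1913-12-12
Do: dial.monthhop[n→20]
See: 1915-08-12
Do: dial.stepdays[n→398]
See: 1916-09-13
Do: dial.gapto[d→1916-09-23]
See: 10
Do: dial.whichday[]
See: Wednesday
Do: dial.monthhop[n→24]
See: 1918-09-13
Do: dial.pin[d→1755-01-23]
See: 1755-01-23

Answer: 1916-09-13


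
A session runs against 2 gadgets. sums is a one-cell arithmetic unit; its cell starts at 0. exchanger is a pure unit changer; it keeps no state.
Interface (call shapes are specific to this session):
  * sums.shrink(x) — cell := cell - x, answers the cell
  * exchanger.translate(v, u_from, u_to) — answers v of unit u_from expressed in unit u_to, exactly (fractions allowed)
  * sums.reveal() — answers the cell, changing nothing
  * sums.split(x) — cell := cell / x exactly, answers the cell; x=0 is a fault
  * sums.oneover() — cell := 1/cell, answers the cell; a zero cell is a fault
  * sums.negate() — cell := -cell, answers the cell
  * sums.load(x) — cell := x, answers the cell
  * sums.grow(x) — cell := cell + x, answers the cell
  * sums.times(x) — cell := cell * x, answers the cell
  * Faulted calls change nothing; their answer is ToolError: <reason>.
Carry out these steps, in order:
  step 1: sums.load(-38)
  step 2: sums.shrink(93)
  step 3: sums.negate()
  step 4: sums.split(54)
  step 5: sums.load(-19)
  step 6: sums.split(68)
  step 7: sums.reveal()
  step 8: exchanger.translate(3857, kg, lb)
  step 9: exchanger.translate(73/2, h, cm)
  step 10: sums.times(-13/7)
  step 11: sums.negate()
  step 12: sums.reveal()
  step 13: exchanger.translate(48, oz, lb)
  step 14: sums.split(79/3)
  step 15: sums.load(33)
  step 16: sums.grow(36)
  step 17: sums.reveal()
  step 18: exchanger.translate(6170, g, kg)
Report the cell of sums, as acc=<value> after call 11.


I invoke sums.load using -38, which returns -38.
Then sums.shrink using 93, and see -131.
Then sums.negate, and see 131.
I call sums.split using 54: 131/54.
I use sums.load using -19, giving -19.
I call sums.split using 68, and see -19/68.
Using sums.reveal, and get -19/68.
Now I run exchanger.translate using 3857, kg, lb, and see 55100000000/6479891.
Then exchanger.translate using 73/2, h, cm: ToolError: incompatible units.
I call sums.times using -13/7, giving 247/476.
I invoke sums.negate(), and get -247/476.
I invoke sums.reveal(), which returns -247/476.
Using exchanger.translate using 48, oz, lb: 3.
I use sums.split using 79/3, giving -741/37604.
Using sums.load using 33, giving 33.
I call sums.grow using 36, → 69.
I call sums.reveal, yielding 69.
Now I run exchanger.translate using 6170, g, kg, and see 617/100.

Answer: acc=-247/476


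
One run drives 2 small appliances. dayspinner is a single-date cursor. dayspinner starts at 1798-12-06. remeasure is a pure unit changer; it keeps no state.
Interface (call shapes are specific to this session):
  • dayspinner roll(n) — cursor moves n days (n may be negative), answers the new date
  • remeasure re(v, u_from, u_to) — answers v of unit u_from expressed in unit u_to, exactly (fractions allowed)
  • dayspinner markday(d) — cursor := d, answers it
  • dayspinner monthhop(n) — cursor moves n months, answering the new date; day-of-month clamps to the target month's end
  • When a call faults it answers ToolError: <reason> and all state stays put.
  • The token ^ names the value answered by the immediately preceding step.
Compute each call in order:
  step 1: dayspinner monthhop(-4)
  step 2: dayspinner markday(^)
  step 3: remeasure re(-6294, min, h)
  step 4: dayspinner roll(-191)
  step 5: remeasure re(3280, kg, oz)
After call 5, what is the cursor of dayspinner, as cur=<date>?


// 1. dayspinner monthhop(n: -4) => 1798-08-06
// 2. dayspinner markday(d: ^) => 1798-08-06
// 3. remeasure re(v: -6294, u_from: min, u_to: h) => -1049/10
// 4. dayspinner roll(n: -191) => 1798-01-27
// 5. remeasure re(v: 3280, u_from: kg, u_to: oz) => 5248000000000/45359237

Answer: cur=1798-01-27


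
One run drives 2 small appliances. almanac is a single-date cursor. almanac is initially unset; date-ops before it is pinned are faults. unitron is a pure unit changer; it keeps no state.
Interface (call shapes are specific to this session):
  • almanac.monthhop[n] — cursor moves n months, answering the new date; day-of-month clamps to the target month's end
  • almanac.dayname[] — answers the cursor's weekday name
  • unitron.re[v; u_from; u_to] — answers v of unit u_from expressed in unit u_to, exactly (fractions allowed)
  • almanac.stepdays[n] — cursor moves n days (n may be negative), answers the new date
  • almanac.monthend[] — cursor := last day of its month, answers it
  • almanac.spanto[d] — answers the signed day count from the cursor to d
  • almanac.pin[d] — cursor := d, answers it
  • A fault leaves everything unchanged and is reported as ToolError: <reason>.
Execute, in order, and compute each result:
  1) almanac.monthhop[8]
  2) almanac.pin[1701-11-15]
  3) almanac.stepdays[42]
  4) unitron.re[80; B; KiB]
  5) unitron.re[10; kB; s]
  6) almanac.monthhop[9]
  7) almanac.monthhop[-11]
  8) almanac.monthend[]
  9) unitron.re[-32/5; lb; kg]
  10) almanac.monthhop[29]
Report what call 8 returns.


Answer: 1701-10-31

Derivation:
-- almanac.monthhop(n→8) ~> ToolError: no date set
-- almanac.pin(d→1701-11-15) ~> 1701-11-15
-- almanac.stepdays(n→42) ~> 1701-12-27
-- unitron.re(v→80, u_from→B, u_to→KiB) ~> 5/64
-- unitron.re(v→10, u_from→kB, u_to→s) ~> ToolError: incompatible units
-- almanac.monthhop(n→9) ~> 1702-09-27
-- almanac.monthhop(n→-11) ~> 1701-10-27
-- almanac.monthend() ~> 1701-10-31
-- unitron.re(v→-32/5, u_from→lb, u_to→kg) ~> -45359237/15625000
-- almanac.monthhop(n→29) ~> 1704-03-31


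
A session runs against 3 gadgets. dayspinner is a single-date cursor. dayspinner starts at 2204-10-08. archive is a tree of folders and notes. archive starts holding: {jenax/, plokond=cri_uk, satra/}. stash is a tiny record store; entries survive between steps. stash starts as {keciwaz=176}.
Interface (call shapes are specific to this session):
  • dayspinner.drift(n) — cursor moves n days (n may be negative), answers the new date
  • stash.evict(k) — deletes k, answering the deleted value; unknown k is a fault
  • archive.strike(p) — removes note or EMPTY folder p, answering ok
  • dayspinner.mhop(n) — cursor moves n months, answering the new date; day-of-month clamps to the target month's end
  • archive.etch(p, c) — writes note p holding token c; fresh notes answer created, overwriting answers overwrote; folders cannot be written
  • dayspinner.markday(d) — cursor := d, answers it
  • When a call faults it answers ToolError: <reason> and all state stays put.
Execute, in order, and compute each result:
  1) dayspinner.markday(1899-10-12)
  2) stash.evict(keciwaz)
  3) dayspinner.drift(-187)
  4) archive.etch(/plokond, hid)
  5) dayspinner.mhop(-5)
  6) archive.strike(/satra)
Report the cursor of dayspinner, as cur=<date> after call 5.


Answer: cur=1898-11-08

Derivation:
% markday d→1899-10-12
:: 1899-10-12
% evict k→keciwaz
:: 176
% drift n→-187
:: 1899-04-08
% etch p→/plokond c→hid
:: overwrote
% mhop n→-5
:: 1898-11-08
% strike p→/satra
:: ok


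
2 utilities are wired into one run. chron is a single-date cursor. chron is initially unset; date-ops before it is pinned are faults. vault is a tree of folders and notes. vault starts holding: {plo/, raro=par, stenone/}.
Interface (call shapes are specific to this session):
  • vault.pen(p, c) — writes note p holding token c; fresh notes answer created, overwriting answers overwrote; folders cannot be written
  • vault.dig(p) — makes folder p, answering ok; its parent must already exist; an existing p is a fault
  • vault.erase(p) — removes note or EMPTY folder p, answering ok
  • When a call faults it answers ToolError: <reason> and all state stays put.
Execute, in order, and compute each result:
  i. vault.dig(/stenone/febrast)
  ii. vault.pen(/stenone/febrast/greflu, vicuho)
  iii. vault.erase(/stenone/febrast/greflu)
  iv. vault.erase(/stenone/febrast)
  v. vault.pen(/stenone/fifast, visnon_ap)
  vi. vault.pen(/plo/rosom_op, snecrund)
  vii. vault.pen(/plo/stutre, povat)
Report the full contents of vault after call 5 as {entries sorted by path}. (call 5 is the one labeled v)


[in] vault.dig p→/stenone/febrast
[out] ok
[in] vault.pen p→/stenone/febrast/greflu c→vicuho
[out] created
[in] vault.erase p→/stenone/febrast/greflu
[out] ok
[in] vault.erase p→/stenone/febrast
[out] ok
[in] vault.pen p→/stenone/fifast c→visnon_ap
[out] created
[in] vault.pen p→/plo/rosom_op c→snecrund
[out] created
[in] vault.pen p→/plo/stutre c→povat
[out] created

Answer: {plo/, raro=par, stenone/, stenone/fifast=visnon_ap}


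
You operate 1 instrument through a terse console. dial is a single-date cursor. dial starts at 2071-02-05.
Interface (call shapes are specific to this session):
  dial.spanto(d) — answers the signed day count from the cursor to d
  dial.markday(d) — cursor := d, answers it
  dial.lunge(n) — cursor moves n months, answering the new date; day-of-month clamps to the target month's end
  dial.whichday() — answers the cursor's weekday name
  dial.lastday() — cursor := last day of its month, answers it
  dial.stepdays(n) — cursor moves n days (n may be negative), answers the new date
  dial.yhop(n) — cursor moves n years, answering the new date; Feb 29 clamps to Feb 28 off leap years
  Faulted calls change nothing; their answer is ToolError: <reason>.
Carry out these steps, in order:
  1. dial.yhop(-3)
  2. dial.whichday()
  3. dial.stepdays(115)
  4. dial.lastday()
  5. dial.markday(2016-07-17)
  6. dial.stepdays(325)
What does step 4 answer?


>>> yhop -3
[out] 2068-02-05
>>> whichday
[out] Sunday
>>> stepdays 115
[out] 2068-05-30
>>> lastday
[out] 2068-05-31
>>> markday 2016-07-17
[out] 2016-07-17
>>> stepdays 325
[out] 2017-06-07

Answer: 2068-05-31


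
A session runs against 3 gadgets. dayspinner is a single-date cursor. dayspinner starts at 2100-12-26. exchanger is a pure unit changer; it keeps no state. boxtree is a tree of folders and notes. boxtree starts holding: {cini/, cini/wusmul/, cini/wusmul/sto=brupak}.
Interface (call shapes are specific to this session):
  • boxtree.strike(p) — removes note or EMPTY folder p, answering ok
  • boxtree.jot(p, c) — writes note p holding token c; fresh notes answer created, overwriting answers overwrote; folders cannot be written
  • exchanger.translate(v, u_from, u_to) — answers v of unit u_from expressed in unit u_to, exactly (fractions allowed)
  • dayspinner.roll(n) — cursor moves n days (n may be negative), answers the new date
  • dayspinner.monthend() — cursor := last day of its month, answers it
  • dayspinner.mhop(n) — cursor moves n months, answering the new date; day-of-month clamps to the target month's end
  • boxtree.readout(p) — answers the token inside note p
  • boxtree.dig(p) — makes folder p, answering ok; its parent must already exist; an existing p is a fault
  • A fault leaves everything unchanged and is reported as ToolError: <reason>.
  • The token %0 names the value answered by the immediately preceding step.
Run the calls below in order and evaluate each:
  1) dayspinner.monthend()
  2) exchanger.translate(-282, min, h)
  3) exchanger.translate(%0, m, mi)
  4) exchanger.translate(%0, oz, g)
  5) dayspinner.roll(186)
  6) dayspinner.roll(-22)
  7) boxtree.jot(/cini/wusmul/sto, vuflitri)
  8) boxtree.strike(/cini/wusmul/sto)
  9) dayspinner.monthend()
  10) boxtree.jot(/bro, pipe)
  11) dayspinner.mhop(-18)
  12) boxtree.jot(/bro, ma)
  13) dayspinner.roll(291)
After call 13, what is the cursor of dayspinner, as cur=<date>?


// 1. monthend() ~> 2100-12-31
// 2. translate(v→-282, u_from→min, u_to→h) ~> -47/10
// 3. translate(v→%0, u_from→m, u_to→mi) ~> -1175/402336
// 4. translate(v→%0, u_from→oz, u_to→g) ~> -193807649/2340864000
// 5. roll(n→186) ~> 2101-07-05
// 6. roll(n→-22) ~> 2101-06-13
// 7. jot(p→/cini/wusmul/sto, c→vuflitri) ~> overwrote
// 8. strike(p→/cini/wusmul/sto) ~> ok
// 9. monthend() ~> 2101-06-30
// 10. jot(p→/bro, c→pipe) ~> created
// 11. mhop(n→-18) ~> 2099-12-30
// 12. jot(p→/bro, c→ma) ~> overwrote
// 13. roll(n→291) ~> 2100-10-17

Answer: cur=2100-10-17


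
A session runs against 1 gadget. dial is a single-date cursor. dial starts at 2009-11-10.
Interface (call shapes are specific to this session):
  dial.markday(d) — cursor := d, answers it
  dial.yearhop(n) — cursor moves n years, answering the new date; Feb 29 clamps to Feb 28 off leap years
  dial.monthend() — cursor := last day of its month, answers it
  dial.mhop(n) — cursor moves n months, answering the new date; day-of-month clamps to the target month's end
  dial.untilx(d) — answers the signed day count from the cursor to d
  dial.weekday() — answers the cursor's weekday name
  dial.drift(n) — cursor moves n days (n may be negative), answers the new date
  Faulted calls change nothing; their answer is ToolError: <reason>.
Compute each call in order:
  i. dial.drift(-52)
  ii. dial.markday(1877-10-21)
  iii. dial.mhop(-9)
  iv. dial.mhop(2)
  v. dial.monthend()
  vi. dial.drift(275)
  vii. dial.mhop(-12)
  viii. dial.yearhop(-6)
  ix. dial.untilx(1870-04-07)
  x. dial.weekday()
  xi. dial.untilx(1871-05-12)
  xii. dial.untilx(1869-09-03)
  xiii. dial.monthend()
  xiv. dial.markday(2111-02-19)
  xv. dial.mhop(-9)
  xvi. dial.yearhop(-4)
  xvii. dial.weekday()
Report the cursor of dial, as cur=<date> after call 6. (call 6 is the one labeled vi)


Answer: cur=1877-12-31

Derivation:
[in] dial.drift -52
  2009-09-19
[in] dial.markday 1877-10-21
  1877-10-21
[in] dial.mhop -9
  1877-01-21
[in] dial.mhop 2
  1877-03-21
[in] dial.monthend
  1877-03-31
[in] dial.drift 275
  1877-12-31
[in] dial.mhop -12
  1876-12-31
[in] dial.yearhop -6
  1870-12-31
[in] dial.untilx 1870-04-07
  -268
[in] dial.weekday
  Saturday
[in] dial.untilx 1871-05-12
  132
[in] dial.untilx 1869-09-03
  -484
[in] dial.monthend
  1870-12-31
[in] dial.markday 2111-02-19
  2111-02-19
[in] dial.mhop -9
  2110-05-19
[in] dial.yearhop -4
  2106-05-19
[in] dial.weekday
  Wednesday


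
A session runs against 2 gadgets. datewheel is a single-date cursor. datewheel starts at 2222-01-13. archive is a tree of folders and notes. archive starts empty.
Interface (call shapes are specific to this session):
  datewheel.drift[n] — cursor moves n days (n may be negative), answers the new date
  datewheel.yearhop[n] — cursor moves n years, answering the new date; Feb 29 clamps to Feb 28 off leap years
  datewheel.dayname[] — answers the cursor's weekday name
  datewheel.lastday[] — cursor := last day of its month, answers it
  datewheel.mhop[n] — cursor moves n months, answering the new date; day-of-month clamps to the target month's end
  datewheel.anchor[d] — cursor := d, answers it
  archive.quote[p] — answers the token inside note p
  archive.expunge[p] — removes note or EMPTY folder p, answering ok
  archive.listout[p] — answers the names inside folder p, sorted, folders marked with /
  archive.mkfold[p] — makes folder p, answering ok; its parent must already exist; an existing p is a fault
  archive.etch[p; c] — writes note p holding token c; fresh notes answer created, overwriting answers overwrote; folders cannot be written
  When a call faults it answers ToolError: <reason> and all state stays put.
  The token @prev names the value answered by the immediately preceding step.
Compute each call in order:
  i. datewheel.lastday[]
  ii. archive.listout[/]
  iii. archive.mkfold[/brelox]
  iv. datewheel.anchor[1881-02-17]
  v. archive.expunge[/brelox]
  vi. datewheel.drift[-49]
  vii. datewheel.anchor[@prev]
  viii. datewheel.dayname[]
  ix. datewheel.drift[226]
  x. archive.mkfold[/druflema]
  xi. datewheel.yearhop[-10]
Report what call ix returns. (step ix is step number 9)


Act: datewheel.lastday[]
Obs: 2222-01-31
Act: archive.listout[p: /]
Obs: []
Act: archive.mkfold[p: /brelox]
Obs: ok
Act: datewheel.anchor[d: 1881-02-17]
Obs: 1881-02-17
Act: archive.expunge[p: /brelox]
Obs: ok
Act: datewheel.drift[n: -49]
Obs: 1880-12-30
Act: datewheel.anchor[d: @prev]
Obs: 1880-12-30
Act: datewheel.dayname[]
Obs: Thursday
Act: datewheel.drift[n: 226]
Obs: 1881-08-13
Act: archive.mkfold[p: /druflema]
Obs: ok
Act: datewheel.yearhop[n: -10]
Obs: 1871-08-13

Answer: 1881-08-13


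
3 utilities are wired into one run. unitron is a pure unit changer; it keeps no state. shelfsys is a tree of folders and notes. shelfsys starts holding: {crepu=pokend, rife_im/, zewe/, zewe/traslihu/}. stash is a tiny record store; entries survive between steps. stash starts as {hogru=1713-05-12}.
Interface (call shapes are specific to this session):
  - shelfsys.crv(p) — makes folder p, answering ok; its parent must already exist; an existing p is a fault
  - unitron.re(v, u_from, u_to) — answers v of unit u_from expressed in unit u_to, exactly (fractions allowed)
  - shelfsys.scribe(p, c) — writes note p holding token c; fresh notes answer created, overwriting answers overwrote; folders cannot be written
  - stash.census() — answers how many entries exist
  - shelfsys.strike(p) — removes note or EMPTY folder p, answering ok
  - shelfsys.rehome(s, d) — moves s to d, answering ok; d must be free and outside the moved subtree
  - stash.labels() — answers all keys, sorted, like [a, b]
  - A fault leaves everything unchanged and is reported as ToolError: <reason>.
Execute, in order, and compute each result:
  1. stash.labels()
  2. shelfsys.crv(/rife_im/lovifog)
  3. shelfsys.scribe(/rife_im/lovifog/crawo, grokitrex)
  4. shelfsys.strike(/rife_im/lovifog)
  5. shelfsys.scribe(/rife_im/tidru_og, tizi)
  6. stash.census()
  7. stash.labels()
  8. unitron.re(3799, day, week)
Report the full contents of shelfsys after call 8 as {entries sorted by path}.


$ stash.labels
  [hogru]
$ shelfsys.crv /rife_im/lovifog
  ok
$ shelfsys.scribe /rife_im/lovifog/crawo grokitrex
  created
$ shelfsys.strike /rife_im/lovifog
  ToolError: not empty
$ shelfsys.scribe /rife_im/tidru_og tizi
  created
$ stash.census
  1
$ stash.labels
  [hogru]
$ unitron.re 3799 day week
  3799/7

Answer: {crepu=pokend, rife_im/, rife_im/lovifog/, rife_im/lovifog/crawo=grokitrex, rife_im/tidru_og=tizi, zewe/, zewe/traslihu/}


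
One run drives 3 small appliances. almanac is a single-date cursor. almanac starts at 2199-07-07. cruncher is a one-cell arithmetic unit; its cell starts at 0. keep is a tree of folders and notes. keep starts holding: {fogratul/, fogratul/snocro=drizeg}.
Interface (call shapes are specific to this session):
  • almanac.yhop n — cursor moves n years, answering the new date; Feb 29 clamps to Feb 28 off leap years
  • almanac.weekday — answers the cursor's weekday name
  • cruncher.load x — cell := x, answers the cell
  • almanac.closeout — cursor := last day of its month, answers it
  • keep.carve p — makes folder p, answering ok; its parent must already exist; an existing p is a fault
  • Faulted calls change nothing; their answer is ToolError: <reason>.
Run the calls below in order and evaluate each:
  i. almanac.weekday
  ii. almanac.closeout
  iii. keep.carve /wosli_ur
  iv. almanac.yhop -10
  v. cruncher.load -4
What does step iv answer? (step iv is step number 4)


Answer: 2189-07-31

Derivation:
// 1. almanac.weekday() => Sunday
// 2. almanac.closeout() => 2199-07-31
// 3. keep.carve(/wosli_ur) => ok
// 4. almanac.yhop(-10) => 2189-07-31
// 5. cruncher.load(-4) => -4
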